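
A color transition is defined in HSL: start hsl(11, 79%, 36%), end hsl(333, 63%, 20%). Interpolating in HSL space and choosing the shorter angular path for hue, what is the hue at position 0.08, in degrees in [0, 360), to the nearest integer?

Hue: 333 − 11 = 322°, but |322| > 180 so the shorter arc goes the other way: Δh = 322 − 360 = -38°.
H = 11 + 0.08 × (-38) = 7.96 → 8°

8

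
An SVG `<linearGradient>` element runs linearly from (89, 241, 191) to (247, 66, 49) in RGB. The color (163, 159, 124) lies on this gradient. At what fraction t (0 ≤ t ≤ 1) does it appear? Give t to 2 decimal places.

0.47

Invert the lerp on the G channel (largest span, 175): t = (159 − 241) / (66 − 241) = -82/-175 = 0.46857.
Check on R: (163 − 89)/(247 − 89) = 0.4684 ✓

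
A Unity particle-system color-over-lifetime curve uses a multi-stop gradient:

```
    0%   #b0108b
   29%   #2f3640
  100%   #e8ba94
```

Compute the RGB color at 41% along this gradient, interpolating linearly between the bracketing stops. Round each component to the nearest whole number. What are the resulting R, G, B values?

41% lies between the 29% and 100% stops, so the local fraction is t = (41 − 29)/(100 − 29) = 12/71 ≈ 0.169.
#2f3640 → (47, 54, 64); #e8ba94 → (232, 186, 148).
R = 47 + 0.169 × (232 − 47) = 78.265 → 78
G = 54 + 0.169 × (186 − 54) = 76.308 → 76
B = 64 + 0.169 × (148 − 64) = 78.196 → 78

(78, 76, 78)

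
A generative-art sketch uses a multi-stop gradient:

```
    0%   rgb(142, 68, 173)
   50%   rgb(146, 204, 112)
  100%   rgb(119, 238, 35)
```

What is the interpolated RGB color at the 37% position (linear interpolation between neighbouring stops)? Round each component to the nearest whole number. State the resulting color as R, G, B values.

(145, 169, 128)

37% lies between the 0% and 50% stops, so the local fraction is t = (37 − 0)/(50 − 0) = 37/50 ≈ 0.74.
R = 142 + 0.74 × (146 − 142) = 144.96 → 145
G = 68 + 0.74 × (204 − 68) = 168.64 → 169
B = 173 + 0.74 × (112 − 173) = 127.86 → 128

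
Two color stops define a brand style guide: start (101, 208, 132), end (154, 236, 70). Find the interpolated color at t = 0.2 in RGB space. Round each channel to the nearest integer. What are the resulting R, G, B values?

(112, 214, 120)

R = 101 + 0.2 × (154 − 101) = 101 + 0.2 × 53 = 111.6 → 112
G = 208 + 0.2 × (236 − 208) = 208 + 0.2 × 28 = 213.6 → 214
B = 132 + 0.2 × (70 − 132) = 132 + 0.2 × -62 = 119.6 → 120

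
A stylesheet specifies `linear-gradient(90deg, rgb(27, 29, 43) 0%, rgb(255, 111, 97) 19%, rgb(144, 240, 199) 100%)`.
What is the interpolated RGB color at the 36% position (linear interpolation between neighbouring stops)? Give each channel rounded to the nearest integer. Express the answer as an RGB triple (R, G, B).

(232, 138, 118)

36% lies between the 19% and 100% stops, so the local fraction is t = (36 − 19)/(100 − 19) = 17/81 ≈ 0.2099.
R = 255 + 0.2099 × (144 − 255) = 231.701 → 232
G = 111 + 0.2099 × (240 − 111) = 138.077 → 138
B = 97 + 0.2099 × (199 − 97) = 118.41 → 118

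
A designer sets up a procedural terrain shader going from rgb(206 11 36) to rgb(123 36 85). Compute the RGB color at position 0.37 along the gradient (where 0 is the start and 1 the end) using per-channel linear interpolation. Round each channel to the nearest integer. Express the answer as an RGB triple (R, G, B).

(175, 20, 54)

R = 206 + 0.37 × (123 − 206) = 206 + 0.37 × -83 = 175.29 → 175
G = 11 + 0.37 × (36 − 11) = 11 + 0.37 × 25 = 20.25 → 20
B = 36 + 0.37 × (85 − 36) = 36 + 0.37 × 49 = 54.13 → 54
So the blended color is (175, 20, 54), about #af1436.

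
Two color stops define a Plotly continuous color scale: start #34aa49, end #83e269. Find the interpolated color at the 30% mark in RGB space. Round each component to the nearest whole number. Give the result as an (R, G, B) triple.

(76, 187, 83)

#34aa49 → (52, 170, 73); #83e269 → (131, 226, 105).
30% corresponds to t = 0.3.
R = 52 + 0.3 × (131 − 52) = 52 + 0.3 × 79 = 75.7 → 76
G = 170 + 0.3 × (226 − 170) = 170 + 0.3 × 56 = 186.8 → 187
B = 73 + 0.3 × (105 − 73) = 73 + 0.3 × 32 = 82.6 → 83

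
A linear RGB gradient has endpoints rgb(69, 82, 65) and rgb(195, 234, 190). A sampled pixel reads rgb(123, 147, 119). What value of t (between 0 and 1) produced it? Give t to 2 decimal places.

0.43

Invert the lerp on the G channel (largest span, 152): t = (147 − 82) / (234 − 82) = 65/152 = 0.42763.
Check on R: (123 − 69)/(195 − 69) = 0.4286 ✓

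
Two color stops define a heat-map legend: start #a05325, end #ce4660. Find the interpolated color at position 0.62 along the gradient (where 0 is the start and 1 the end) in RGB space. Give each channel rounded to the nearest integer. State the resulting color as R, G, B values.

(189, 75, 74)

#a05325 → (160, 83, 37); #ce4660 → (206, 70, 96).
R = 160 + 0.62 × (206 − 160) = 160 + 0.62 × 46 = 188.52 → 189
G = 83 + 0.62 × (70 − 83) = 83 + 0.62 × -13 = 74.94 → 75
B = 37 + 0.62 × (96 − 37) = 37 + 0.62 × 59 = 73.58 → 74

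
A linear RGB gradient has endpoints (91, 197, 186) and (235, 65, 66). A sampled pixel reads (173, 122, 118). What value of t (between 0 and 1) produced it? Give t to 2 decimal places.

Invert the lerp on the R channel (largest span, 144): t = (173 − 91) / (235 − 91) = 82/144 = 0.56944.
Check on G: (122 − 197)/(65 − 197) = 0.5682 ✓

0.57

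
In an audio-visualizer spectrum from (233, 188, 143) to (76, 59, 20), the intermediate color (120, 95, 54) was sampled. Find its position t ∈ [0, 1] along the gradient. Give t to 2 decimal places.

Invert the lerp on the R channel (largest span, 157): t = (120 − 233) / (76 − 233) = -113/-157 = 0.71975.
Check on G: (95 − 188)/(59 − 188) = 0.7209 ✓

0.72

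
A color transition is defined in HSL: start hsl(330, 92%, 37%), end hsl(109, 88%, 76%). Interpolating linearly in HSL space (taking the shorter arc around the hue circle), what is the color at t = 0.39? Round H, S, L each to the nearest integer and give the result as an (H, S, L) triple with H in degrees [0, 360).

(24, 90, 52)

Hue: 109 − 330 = -221°, but |-221| > 180 so the shorter arc goes the other way: Δh = -221 + 360 = 139°.
H = 330 + 0.39 × (139) = 384.21 → 384 → 384 mod 360 = 24°
S = 92 + 0.39 × (88 − 92) = 90.44 → 90%
L = 37 + 0.39 × (76 − 37) = 52.21 → 52%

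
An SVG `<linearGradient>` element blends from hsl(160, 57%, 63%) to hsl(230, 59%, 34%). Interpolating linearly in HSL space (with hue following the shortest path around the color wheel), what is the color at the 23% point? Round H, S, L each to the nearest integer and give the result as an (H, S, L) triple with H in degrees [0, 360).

Hue arc: Δh = 230 − 160 = 70° (|Δh| ≤ 180, already the shorter path).
H = 160 + 0.23 × (70) = 176.1 → 176°
S = 57 + 0.23 × (59 − 57) = 57.46 → 57%
L = 63 + 0.23 × (34 − 63) = 56.33 → 56%

(176, 57, 56)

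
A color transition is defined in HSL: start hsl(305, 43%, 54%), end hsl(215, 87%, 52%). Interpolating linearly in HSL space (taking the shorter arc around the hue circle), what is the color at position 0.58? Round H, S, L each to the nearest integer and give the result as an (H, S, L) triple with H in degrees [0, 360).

Hue arc: Δh = 215 − 305 = -90° (|Δh| ≤ 180, already the shorter path).
H = 305 + 0.58 × (-90) = 252.8 → 253°
S = 43 + 0.58 × (87 − 43) = 68.52 → 69%
L = 54 + 0.58 × (52 − 54) = 52.84 → 53%

(253, 69, 53)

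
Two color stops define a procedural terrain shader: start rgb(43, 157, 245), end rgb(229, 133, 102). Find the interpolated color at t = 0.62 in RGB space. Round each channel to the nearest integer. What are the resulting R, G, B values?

(158, 142, 156)

R = 43 + 0.62 × (229 − 43) = 43 + 0.62 × 186 = 158.32 → 158
G = 157 + 0.62 × (133 − 157) = 157 + 0.62 × -24 = 142.12 → 142
B = 245 + 0.62 × (102 − 245) = 245 + 0.62 × -143 = 156.34 → 156
So the blended color is (158, 142, 156), about #9e8e9c.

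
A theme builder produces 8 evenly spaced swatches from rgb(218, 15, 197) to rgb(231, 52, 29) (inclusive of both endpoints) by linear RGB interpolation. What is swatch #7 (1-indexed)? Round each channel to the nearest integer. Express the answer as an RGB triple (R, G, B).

(229, 47, 53)

With 8 swatches and endpoints inclusive, swatch 7 sits at t = (7 − 1)/(8 − 1) = 6/7 ≈ 0.8571.
R = 218 + 0.8571 × (231 − 218) = 229.142 → 229
G = 15 + 0.8571 × (52 − 15) = 46.713 → 47
B = 197 + 0.8571 × (29 − 197) = 53.007 → 53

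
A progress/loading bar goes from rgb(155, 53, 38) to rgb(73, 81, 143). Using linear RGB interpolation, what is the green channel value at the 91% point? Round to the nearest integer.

78

G = 53 + 0.91 × (81 − 53) = 78.48 → 78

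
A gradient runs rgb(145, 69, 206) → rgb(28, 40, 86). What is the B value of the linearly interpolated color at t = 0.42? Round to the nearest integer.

156

B = 206 + 0.42 × (86 − 206) = 155.6 → 156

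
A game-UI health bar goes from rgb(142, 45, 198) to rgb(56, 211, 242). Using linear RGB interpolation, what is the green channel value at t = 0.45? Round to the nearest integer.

120

G = 45 + 0.45 × (211 − 45) = 119.7 → 120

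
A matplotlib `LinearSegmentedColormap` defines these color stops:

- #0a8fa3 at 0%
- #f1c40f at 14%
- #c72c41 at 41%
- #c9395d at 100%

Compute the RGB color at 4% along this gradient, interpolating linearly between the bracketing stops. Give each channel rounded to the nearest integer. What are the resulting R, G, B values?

(76, 158, 121)

4% lies between the 0% and 14% stops, so the local fraction is t = (4 − 0)/(14 − 0) = 4/14 ≈ 0.2857.
#0a8fa3 → (10, 143, 163); #f1c40f → (241, 196, 15).
R = 10 + 0.2857 × (241 − 10) = 75.997 → 76
G = 143 + 0.2857 × (196 − 143) = 158.142 → 158
B = 163 + 0.2857 × (15 − 163) = 120.716 → 121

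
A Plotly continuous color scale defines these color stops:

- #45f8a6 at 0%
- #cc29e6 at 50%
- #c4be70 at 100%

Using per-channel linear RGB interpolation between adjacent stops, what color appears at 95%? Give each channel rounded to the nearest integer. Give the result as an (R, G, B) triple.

95% lies between the 50% and 100% stops, so the local fraction is t = (95 − 50)/(100 − 50) = 45/50 ≈ 0.9.
#cc29e6 → (204, 41, 230); #c4be70 → (196, 190, 112).
R = 204 + 0.9 × (196 − 204) = 196.8 → 197
G = 41 + 0.9 × (190 − 41) = 175.1 → 175
B = 230 + 0.9 × (112 − 230) = 123.8 → 124

(197, 175, 124)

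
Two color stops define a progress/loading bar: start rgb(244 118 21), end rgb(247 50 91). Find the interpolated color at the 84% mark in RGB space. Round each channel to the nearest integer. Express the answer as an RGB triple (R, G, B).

84% corresponds to t = 0.84.
R = 244 + 0.84 × (247 − 244) = 244 + 0.84 × 3 = 246.52 → 247
G = 118 + 0.84 × (50 − 118) = 118 + 0.84 × -68 = 60.88 → 61
B = 21 + 0.84 × (91 − 21) = 21 + 0.84 × 70 = 79.8 → 80

(247, 61, 80)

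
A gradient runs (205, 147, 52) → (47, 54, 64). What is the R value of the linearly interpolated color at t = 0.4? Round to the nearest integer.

R = 205 + 0.4 × (47 − 205) = 141.8 → 142

142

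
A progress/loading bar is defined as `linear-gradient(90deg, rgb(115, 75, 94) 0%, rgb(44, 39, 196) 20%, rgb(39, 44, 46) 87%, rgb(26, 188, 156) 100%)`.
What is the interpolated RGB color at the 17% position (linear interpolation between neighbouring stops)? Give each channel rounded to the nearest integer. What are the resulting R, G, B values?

(55, 44, 181)

17% lies between the 0% and 20% stops, so the local fraction is t = (17 − 0)/(20 − 0) = 17/20 ≈ 0.85.
R = 115 + 0.85 × (44 − 115) = 54.65 → 55
G = 75 + 0.85 × (39 − 75) = 44.4 → 44
B = 94 + 0.85 × (196 − 94) = 180.7 → 181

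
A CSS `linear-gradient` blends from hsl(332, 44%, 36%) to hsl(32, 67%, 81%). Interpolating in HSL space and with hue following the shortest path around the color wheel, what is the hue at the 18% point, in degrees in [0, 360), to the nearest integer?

343

Hue: 32 − 332 = -300°, but |-300| > 180 so the shorter arc goes the other way: Δh = -300 + 360 = 60°.
H = 332 + 0.18 × (60) = 342.8 → 343°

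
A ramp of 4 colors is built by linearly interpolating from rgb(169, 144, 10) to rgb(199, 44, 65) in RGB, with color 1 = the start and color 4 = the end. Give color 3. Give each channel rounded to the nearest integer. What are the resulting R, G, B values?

With 4 swatches and endpoints inclusive, swatch 3 sits at t = (3 − 1)/(4 − 1) = 2/3 ≈ 0.6667.
R = 169 + 0.6667 × (199 − 169) = 189.001 → 189
G = 144 + 0.6667 × (44 − 144) = 77.33 → 77
B = 10 + 0.6667 × (65 − 10) = 46.668 → 47

(189, 77, 47)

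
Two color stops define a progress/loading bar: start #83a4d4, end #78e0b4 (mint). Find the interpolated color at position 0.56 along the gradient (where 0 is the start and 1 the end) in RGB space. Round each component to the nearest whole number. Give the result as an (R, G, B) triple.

(125, 198, 194)

#83a4d4 → (131, 164, 212); #78e0b4 → (120, 224, 180).
R = 131 + 0.56 × (120 − 131) = 131 + 0.56 × -11 = 124.84 → 125
G = 164 + 0.56 × (224 − 164) = 164 + 0.56 × 60 = 197.6 → 198
B = 212 + 0.56 × (180 − 212) = 212 + 0.56 × -32 = 194.08 → 194
So the blended color is (125, 198, 194), about #7dc6c2.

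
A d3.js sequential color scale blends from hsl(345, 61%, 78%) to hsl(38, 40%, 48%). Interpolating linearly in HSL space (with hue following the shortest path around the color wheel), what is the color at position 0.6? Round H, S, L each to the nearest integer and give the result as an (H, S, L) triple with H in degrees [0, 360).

Hue: 38 − 345 = -307°, but |-307| > 180 so the shorter arc goes the other way: Δh = -307 + 360 = 53°.
H = 345 + 0.6 × (53) = 376.8 → 377 → 377 mod 360 = 17°
S = 61 + 0.6 × (40 − 61) = 48.4 → 48%
L = 78 + 0.6 × (48 − 78) = 60 → 60%

(17, 48, 60)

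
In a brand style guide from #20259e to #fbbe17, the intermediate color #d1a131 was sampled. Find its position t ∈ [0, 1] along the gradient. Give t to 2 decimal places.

Invert the lerp on the R channel (largest span, 219): t = (209 − 32) / (251 − 32) = 177/219 = 0.80822.
Check on G: (161 − 37)/(190 − 37) = 0.8105 ✓

0.81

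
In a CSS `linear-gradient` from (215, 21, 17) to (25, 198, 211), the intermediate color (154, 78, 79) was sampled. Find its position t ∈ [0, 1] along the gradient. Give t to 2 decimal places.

Invert the lerp on the B channel (largest span, 194): t = (79 − 17) / (211 − 17) = 62/194 = 0.31959.
Check on R: (154 − 215)/(25 − 215) = 0.3211 ✓

0.32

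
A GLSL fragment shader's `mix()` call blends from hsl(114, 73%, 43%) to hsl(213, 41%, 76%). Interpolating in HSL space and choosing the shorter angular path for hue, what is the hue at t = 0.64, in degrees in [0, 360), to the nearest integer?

Hue arc: Δh = 213 − 114 = 99° (|Δh| ≤ 180, already the shorter path).
H = 114 + 0.64 × (99) = 177.36 → 177°

177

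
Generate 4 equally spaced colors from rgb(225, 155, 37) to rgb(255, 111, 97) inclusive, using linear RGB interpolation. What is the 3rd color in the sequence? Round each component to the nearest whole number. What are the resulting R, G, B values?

(245, 126, 77)

With 4 swatches and endpoints inclusive, swatch 3 sits at t = (3 − 1)/(4 − 1) = 2/3 ≈ 0.6667.
R = 225 + 0.6667 × (255 − 225) = 245.001 → 245
G = 155 + 0.6667 × (111 − 155) = 125.665 → 126
B = 37 + 0.6667 × (97 − 37) = 77.002 → 77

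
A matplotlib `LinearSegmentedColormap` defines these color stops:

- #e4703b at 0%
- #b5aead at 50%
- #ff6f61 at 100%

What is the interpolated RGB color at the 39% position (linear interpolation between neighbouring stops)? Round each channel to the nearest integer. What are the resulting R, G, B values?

(191, 160, 148)

39% lies between the 0% and 50% stops, so the local fraction is t = (39 − 0)/(50 − 0) = 39/50 ≈ 0.78.
#e4703b → (228, 112, 59); #b5aead → (181, 174, 173).
R = 228 + 0.78 × (181 − 228) = 191.34 → 191
G = 112 + 0.78 × (174 − 112) = 160.36 → 160
B = 59 + 0.78 × (173 − 59) = 147.92 → 148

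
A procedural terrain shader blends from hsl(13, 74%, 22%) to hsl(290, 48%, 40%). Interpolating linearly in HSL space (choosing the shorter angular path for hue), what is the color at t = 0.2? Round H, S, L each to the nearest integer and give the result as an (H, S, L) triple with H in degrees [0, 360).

(356, 69, 26)

Hue: 290 − 13 = 277°, but |277| > 180 so the shorter arc goes the other way: Δh = 277 − 360 = -83°.
H = 13 + 0.2 × (-83) = -3.6 → -4 → -4 mod 360 = 356°
S = 74 + 0.2 × (48 − 74) = 68.8 → 69%
L = 22 + 0.2 × (40 − 22) = 25.6 → 26%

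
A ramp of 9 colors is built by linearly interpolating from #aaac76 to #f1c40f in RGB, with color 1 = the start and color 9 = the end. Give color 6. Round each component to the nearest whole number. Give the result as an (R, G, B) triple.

With 9 swatches and endpoints inclusive, swatch 6 sits at t = (6 − 1)/(9 − 1) = 5/8 ≈ 0.625.
#aaac76 → (170, 172, 118); #f1c40f → (241, 196, 15).
R = 170 + 0.625 × (241 − 170) = 214.375 → 214
G = 172 + 0.625 × (196 − 172) = 187 → 187
B = 118 + 0.625 × (15 − 118) = 53.625 → 54

(214, 187, 54)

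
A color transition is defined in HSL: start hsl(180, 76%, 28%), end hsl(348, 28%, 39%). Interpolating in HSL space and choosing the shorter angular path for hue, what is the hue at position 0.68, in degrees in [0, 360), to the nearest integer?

294

Hue arc: Δh = 348 − 180 = 168° (|Δh| ≤ 180, already the shorter path).
H = 180 + 0.68 × (168) = 294.24 → 294°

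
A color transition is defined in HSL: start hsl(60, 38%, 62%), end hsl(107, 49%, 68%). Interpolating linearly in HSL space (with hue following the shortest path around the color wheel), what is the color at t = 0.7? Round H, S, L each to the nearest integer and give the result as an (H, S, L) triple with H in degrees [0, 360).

Hue arc: Δh = 107 − 60 = 47° (|Δh| ≤ 180, already the shorter path).
H = 60 + 0.7 × (47) = 92.9 → 93°
S = 38 + 0.7 × (49 − 38) = 45.7 → 46%
L = 62 + 0.7 × (68 − 62) = 66.2 → 66%

(93, 46, 66)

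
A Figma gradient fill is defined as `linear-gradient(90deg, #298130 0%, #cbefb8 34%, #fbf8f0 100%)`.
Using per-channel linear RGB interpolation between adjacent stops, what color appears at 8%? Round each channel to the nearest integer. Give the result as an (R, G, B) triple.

(79, 155, 80)

8% lies between the 0% and 34% stops, so the local fraction is t = (8 − 0)/(34 − 0) = 8/34 ≈ 0.2353.
#298130 → (41, 129, 48); #cbefb8 → (203, 239, 184).
R = 41 + 0.2353 × (203 − 41) = 79.119 → 79
G = 129 + 0.2353 × (239 − 129) = 154.883 → 155
B = 48 + 0.2353 × (184 − 48) = 80.001 → 80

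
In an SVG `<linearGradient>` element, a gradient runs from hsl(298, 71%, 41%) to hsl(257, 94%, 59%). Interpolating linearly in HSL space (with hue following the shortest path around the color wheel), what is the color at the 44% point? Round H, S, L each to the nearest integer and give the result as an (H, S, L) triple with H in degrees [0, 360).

Hue arc: Δh = 257 − 298 = -41° (|Δh| ≤ 180, already the shorter path).
H = 298 + 0.44 × (-41) = 279.96 → 280°
S = 71 + 0.44 × (94 − 71) = 81.12 → 81%
L = 41 + 0.44 × (59 − 41) = 48.92 → 49%

(280, 81, 49)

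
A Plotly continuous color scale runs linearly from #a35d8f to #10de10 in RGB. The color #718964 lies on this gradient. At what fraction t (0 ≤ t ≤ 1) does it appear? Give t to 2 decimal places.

Invert the lerp on the R channel (largest span, 147): t = (113 − 163) / (16 − 163) = -50/-147 = 0.34014.
Check on G: (137 − 93)/(222 − 93) = 0.3411 ✓

0.34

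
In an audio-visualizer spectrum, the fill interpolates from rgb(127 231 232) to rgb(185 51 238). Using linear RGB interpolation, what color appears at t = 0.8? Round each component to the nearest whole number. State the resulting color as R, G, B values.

(173, 87, 237)

R = 127 + 0.8 × (185 − 127) = 127 + 0.8 × 58 = 173.4 → 173
G = 231 + 0.8 × (51 − 231) = 231 + 0.8 × -180 = 87 → 87
B = 232 + 0.8 × (238 − 232) = 232 + 0.8 × 6 = 236.8 → 237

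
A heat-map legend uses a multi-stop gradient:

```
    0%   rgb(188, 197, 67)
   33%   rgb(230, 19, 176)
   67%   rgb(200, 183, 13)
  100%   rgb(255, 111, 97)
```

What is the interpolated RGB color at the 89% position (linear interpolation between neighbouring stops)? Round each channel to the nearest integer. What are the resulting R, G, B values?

89% lies between the 67% and 100% stops, so the local fraction is t = (89 − 67)/(100 − 67) = 22/33 ≈ 0.6667.
R = 200 + 0.6667 × (255 − 200) = 236.668 → 237
G = 183 + 0.6667 × (111 − 183) = 134.998 → 135
B = 13 + 0.6667 × (97 − 13) = 69.003 → 69

(237, 135, 69)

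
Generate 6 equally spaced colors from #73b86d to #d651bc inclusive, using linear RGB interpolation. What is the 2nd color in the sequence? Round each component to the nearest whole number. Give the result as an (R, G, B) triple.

(135, 163, 125)

With 6 swatches and endpoints inclusive, swatch 2 sits at t = (2 − 1)/(6 − 1) = 1/5 ≈ 0.2.
#73b86d → (115, 184, 109); #d651bc → (214, 81, 188).
R = 115 + 0.2 × (214 − 115) = 134.8 → 135
G = 184 + 0.2 × (81 − 184) = 163.4 → 163
B = 109 + 0.2 × (188 − 109) = 124.8 → 125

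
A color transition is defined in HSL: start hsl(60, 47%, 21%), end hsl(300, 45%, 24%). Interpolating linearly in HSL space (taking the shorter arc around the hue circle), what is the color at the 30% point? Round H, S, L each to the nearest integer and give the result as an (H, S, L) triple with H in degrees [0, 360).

Hue: 300 − 60 = 240°, but |240| > 180 so the shorter arc goes the other way: Δh = 240 − 360 = -120°.
H = 60 + 0.3 × (-120) = 24 → 24°
S = 47 + 0.3 × (45 − 47) = 46.4 → 46%
L = 21 + 0.3 × (24 − 21) = 21.9 → 22%

(24, 46, 22)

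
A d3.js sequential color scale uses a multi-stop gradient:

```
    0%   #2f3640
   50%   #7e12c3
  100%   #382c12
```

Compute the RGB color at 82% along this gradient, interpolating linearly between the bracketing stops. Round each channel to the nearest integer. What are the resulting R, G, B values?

(81, 35, 82)

82% lies between the 50% and 100% stops, so the local fraction is t = (82 − 50)/(100 − 50) = 32/50 ≈ 0.64.
#7e12c3 → (126, 18, 195); #382c12 → (56, 44, 18).
R = 126 + 0.64 × (56 − 126) = 81.2 → 81
G = 18 + 0.64 × (44 − 18) = 34.64 → 35
B = 195 + 0.64 × (18 − 195) = 81.72 → 82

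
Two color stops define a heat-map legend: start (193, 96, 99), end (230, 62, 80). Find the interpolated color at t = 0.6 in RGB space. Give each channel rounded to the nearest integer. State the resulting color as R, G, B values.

(215, 76, 88)

R = 193 + 0.6 × (230 − 193) = 193 + 0.6 × 37 = 215.2 → 215
G = 96 + 0.6 × (62 − 96) = 96 + 0.6 × -34 = 75.6 → 76
B = 99 + 0.6 × (80 − 99) = 99 + 0.6 × -19 = 87.6 → 88
So the blended color is (215, 76, 88), about #d74c58.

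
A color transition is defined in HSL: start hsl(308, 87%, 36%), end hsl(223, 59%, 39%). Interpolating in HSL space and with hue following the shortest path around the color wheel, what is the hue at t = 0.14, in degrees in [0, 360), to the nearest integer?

Hue arc: Δh = 223 − 308 = -85° (|Δh| ≤ 180, already the shorter path).
H = 308 + 0.14 × (-85) = 296.1 → 296°

296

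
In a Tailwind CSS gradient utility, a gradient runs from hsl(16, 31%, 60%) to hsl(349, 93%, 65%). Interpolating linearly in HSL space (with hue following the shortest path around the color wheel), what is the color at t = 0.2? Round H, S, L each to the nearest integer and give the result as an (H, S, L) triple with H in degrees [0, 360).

(11, 43, 61)

Hue: 349 − 16 = 333°, but |333| > 180 so the shorter arc goes the other way: Δh = 333 − 360 = -27°.
H = 16 + 0.2 × (-27) = 10.6 → 11°
S = 31 + 0.2 × (93 − 31) = 43.4 → 43%
L = 60 + 0.2 × (65 − 60) = 61 → 61%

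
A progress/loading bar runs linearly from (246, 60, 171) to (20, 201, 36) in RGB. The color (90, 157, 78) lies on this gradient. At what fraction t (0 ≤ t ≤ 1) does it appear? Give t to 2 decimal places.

Invert the lerp on the R channel (largest span, 226): t = (90 − 246) / (20 − 246) = -156/-226 = 0.69027.
Check on G: (157 − 60)/(201 − 60) = 0.6879 ✓

0.69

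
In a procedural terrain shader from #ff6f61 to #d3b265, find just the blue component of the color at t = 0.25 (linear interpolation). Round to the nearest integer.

98

B₁ = 97 (from #ff6f61), B₂ = 101 (from #d3b265).
B = 97 + 0.25 × (101 − 97) = 98 → 98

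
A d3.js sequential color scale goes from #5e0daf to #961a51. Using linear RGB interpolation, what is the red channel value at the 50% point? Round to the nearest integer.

R₁ = 94 (from #5e0daf), R₂ = 150 (from #961a51).
R = 94 + 0.5 × (150 − 94) = 122 → 122

122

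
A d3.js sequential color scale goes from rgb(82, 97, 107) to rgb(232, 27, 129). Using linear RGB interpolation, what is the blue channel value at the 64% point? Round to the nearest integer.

B = 107 + 0.64 × (129 − 107) = 121.08 → 121

121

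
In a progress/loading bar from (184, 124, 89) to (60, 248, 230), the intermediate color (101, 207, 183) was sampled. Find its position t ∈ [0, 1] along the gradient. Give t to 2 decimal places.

Invert the lerp on the B channel (largest span, 141): t = (183 − 89) / (230 − 89) = 94/141 = 0.66667.
Check on R: (101 − 184)/(60 − 184) = 0.6694 ✓

0.67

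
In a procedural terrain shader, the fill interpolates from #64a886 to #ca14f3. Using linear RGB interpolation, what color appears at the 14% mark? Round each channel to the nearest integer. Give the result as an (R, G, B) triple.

(114, 147, 149)

#64a886 → (100, 168, 134); #ca14f3 → (202, 20, 243).
14% corresponds to t = 0.14.
R = 100 + 0.14 × (202 − 100) = 100 + 0.14 × 102 = 114.28 → 114
G = 168 + 0.14 × (20 − 168) = 168 + 0.14 × -148 = 147.28 → 147
B = 134 + 0.14 × (243 − 134) = 134 + 0.14 × 109 = 149.26 → 149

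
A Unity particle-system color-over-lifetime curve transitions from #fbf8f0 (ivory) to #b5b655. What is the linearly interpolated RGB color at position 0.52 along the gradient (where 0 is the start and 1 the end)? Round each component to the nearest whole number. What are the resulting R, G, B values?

#fbf8f0 → (251, 248, 240); #b5b655 → (181, 182, 85).
R = 251 + 0.52 × (181 − 251) = 251 + 0.52 × -70 = 214.6 → 215
G = 248 + 0.52 × (182 − 248) = 248 + 0.52 × -66 = 213.68 → 214
B = 240 + 0.52 × (85 − 240) = 240 + 0.52 × -155 = 159.4 → 159

(215, 214, 159)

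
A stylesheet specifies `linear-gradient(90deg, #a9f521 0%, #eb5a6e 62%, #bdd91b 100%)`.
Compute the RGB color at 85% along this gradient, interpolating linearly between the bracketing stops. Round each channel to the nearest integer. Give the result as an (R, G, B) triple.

(207, 167, 60)

85% lies between the 62% and 100% stops, so the local fraction is t = (85 − 62)/(100 − 62) = 23/38 ≈ 0.6053.
#eb5a6e → (235, 90, 110); #bdd91b → (189, 217, 27).
R = 235 + 0.6053 × (189 − 235) = 207.156 → 207
G = 90 + 0.6053 × (217 − 90) = 166.873 → 167
B = 110 + 0.6053 × (27 − 110) = 59.76 → 60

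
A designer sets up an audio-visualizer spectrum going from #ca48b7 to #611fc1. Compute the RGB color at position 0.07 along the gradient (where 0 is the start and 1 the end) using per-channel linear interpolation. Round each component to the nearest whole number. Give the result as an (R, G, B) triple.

#ca48b7 → (202, 72, 183); #611fc1 → (97, 31, 193).
R = 202 + 0.07 × (97 − 202) = 202 + 0.07 × -105 = 194.65 → 195
G = 72 + 0.07 × (31 − 72) = 72 + 0.07 × -41 = 69.13 → 69
B = 183 + 0.07 × (193 − 183) = 183 + 0.07 × 10 = 183.7 → 184

(195, 69, 184)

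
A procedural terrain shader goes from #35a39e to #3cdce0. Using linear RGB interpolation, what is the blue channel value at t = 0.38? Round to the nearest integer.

183

B₁ = 158 (from #35a39e), B₂ = 224 (from #3cdce0).
B = 158 + 0.38 × (224 − 158) = 183.08 → 183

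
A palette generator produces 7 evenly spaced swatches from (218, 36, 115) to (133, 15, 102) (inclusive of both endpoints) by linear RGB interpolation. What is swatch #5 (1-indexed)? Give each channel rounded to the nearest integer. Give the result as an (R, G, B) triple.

(161, 22, 106)

With 7 swatches and endpoints inclusive, swatch 5 sits at t = (5 − 1)/(7 − 1) = 4/6 ≈ 0.6667.
R = 218 + 0.6667 × (133 − 218) = 161.331 → 161
G = 36 + 0.6667 × (15 − 36) = 21.999 → 22
B = 115 + 0.6667 × (102 − 115) = 106.333 → 106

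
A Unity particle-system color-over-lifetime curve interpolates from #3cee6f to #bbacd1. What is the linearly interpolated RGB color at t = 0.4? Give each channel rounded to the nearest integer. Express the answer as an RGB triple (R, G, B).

#3cee6f → (60, 238, 111); #bbacd1 → (187, 172, 209).
R = 60 + 0.4 × (187 − 60) = 60 + 0.4 × 127 = 110.8 → 111
G = 238 + 0.4 × (172 − 238) = 238 + 0.4 × -66 = 211.6 → 212
B = 111 + 0.4 × (209 − 111) = 111 + 0.4 × 98 = 150.2 → 150

(111, 212, 150)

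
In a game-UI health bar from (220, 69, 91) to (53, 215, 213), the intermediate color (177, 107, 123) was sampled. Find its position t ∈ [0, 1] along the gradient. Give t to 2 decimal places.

Invert the lerp on the R channel (largest span, 167): t = (177 − 220) / (53 − 220) = -43/-167 = 0.25749.
Check on G: (107 − 69)/(215 − 69) = 0.2603 ✓

0.26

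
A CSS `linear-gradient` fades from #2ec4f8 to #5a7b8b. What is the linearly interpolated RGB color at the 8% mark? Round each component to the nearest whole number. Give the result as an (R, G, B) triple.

(50, 190, 239)

#2ec4f8 → (46, 196, 248); #5a7b8b → (90, 123, 139).
8% corresponds to t = 0.08.
R = 46 + 0.08 × (90 − 46) = 46 + 0.08 × 44 = 49.52 → 50
G = 196 + 0.08 × (123 − 196) = 196 + 0.08 × -73 = 190.16 → 190
B = 248 + 0.08 × (139 − 248) = 248 + 0.08 × -109 = 239.28 → 239
So the blended color is (50, 190, 239), about #32beef.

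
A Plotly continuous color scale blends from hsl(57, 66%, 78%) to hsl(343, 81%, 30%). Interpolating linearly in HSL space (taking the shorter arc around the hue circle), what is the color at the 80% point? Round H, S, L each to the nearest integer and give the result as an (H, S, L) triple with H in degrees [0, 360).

(358, 78, 40)

Hue: 343 − 57 = 286°, but |286| > 180 so the shorter arc goes the other way: Δh = 286 − 360 = -74°.
H = 57 + 0.8 × (-74) = -2.2 → -2 → -2 mod 360 = 358°
S = 66 + 0.8 × (81 − 66) = 78 → 78%
L = 78 + 0.8 × (30 − 78) = 39.6 → 40%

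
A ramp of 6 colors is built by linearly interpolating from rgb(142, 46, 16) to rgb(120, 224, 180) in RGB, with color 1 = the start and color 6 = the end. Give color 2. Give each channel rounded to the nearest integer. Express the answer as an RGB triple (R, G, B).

With 6 swatches and endpoints inclusive, swatch 2 sits at t = (2 − 1)/(6 − 1) = 1/5 ≈ 0.2.
R = 142 + 0.2 × (120 − 142) = 137.6 → 138
G = 46 + 0.2 × (224 − 46) = 81.6 → 82
B = 16 + 0.2 × (180 − 16) = 48.8 → 49

(138, 82, 49)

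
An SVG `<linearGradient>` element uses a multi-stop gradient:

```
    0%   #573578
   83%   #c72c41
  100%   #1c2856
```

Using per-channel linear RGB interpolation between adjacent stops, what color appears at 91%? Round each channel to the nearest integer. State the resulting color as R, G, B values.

(119, 42, 75)

91% lies between the 83% and 100% stops, so the local fraction is t = (91 − 83)/(100 − 83) = 8/17 ≈ 0.4706.
#c72c41 → (199, 44, 65); #1c2856 → (28, 40, 86).
R = 199 + 0.4706 × (28 − 199) = 118.527 → 119
G = 44 + 0.4706 × (40 − 44) = 42.118 → 42
B = 65 + 0.4706 × (86 − 65) = 74.883 → 75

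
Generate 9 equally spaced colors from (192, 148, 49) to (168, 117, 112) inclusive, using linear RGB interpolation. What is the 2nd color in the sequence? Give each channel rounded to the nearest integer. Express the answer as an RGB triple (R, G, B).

With 9 swatches and endpoints inclusive, swatch 2 sits at t = (2 − 1)/(9 − 1) = 1/8 ≈ 0.125.
R = 192 + 0.125 × (168 − 192) = 189 → 189
G = 148 + 0.125 × (117 − 148) = 144.125 → 144
B = 49 + 0.125 × (112 − 49) = 56.875 → 57

(189, 144, 57)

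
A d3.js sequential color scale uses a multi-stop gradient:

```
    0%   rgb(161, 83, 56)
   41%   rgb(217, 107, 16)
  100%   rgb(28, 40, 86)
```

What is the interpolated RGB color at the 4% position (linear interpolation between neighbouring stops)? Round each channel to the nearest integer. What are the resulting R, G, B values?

(166, 85, 52)

4% lies between the 0% and 41% stops, so the local fraction is t = (4 − 0)/(41 − 0) = 4/41 ≈ 0.0976.
R = 161 + 0.0976 × (217 − 161) = 166.466 → 166
G = 83 + 0.0976 × (107 − 83) = 85.342 → 85
B = 56 + 0.0976 × (16 − 56) = 52.096 → 52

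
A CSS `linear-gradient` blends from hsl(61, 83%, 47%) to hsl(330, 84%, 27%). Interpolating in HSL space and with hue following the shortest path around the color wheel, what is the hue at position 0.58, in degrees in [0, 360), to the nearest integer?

8

Hue: 330 − 61 = 269°, but |269| > 180 so the shorter arc goes the other way: Δh = 269 − 360 = -91°.
H = 61 + 0.58 × (-91) = 8.22 → 8°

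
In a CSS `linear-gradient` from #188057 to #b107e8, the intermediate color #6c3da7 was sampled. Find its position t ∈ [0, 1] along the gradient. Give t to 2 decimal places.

Invert the lerp on the R channel (largest span, 153): t = (108 − 24) / (177 − 24) = 84/153 = 0.54902.
Check on G: (61 − 128)/(7 − 128) = 0.5537 ✓

0.55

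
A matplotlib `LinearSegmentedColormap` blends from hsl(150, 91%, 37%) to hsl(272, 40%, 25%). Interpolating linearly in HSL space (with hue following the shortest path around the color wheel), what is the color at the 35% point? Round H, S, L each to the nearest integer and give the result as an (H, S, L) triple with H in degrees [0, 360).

Hue arc: Δh = 272 − 150 = 122° (|Δh| ≤ 180, already the shorter path).
H = 150 + 0.35 × (122) = 192.7 → 193°
S = 91 + 0.35 × (40 − 91) = 73.15 → 73%
L = 37 + 0.35 × (25 − 37) = 32.8 → 33%

(193, 73, 33)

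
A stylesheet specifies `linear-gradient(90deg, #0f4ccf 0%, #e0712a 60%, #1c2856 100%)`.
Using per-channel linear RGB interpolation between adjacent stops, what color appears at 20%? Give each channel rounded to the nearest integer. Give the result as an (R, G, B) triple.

20% lies between the 0% and 60% stops, so the local fraction is t = (20 − 0)/(60 − 0) = 20/60 ≈ 0.3333.
#0f4ccf → (15, 76, 207); #e0712a → (224, 113, 42).
R = 15 + 0.3333 × (224 − 15) = 84.66 → 85
G = 76 + 0.3333 × (113 − 76) = 88.332 → 88
B = 207 + 0.3333 × (42 − 207) = 152.006 → 152

(85, 88, 152)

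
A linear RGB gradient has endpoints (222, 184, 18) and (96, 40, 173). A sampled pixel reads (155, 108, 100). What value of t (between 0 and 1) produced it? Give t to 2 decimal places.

Invert the lerp on the B channel (largest span, 155): t = (100 − 18) / (173 − 18) = 82/155 = 0.52903.
Check on R: (155 − 222)/(96 − 222) = 0.5317 ✓

0.53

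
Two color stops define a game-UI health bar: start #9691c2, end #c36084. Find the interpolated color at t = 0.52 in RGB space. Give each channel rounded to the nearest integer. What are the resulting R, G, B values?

#9691c2 → (150, 145, 194); #c36084 → (195, 96, 132).
R = 150 + 0.52 × (195 − 150) = 150 + 0.52 × 45 = 173.4 → 173
G = 145 + 0.52 × (96 − 145) = 145 + 0.52 × -49 = 119.52 → 120
B = 194 + 0.52 × (132 − 194) = 194 + 0.52 × -62 = 161.76 → 162

(173, 120, 162)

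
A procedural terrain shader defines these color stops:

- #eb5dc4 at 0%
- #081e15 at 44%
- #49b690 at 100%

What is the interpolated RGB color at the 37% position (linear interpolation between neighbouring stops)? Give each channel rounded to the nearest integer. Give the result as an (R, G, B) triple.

37% lies between the 0% and 44% stops, so the local fraction is t = (37 − 0)/(44 − 0) = 37/44 ≈ 0.8409.
#eb5dc4 → (235, 93, 196); #081e15 → (8, 30, 21).
R = 235 + 0.8409 × (8 − 235) = 44.116 → 44
G = 93 + 0.8409 × (30 − 93) = 40.023 → 40
B = 196 + 0.8409 × (21 − 196) = 48.843 → 49

(44, 40, 49)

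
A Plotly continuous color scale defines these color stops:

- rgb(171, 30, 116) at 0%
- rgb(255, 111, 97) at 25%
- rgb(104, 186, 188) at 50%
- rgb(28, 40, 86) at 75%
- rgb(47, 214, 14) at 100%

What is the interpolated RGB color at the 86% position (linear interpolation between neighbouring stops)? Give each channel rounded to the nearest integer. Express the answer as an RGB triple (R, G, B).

(36, 117, 54)

86% lies between the 75% and 100% stops, so the local fraction is t = (86 − 75)/(100 − 75) = 11/25 ≈ 0.44.
R = 28 + 0.44 × (47 − 28) = 36.36 → 36
G = 40 + 0.44 × (214 − 40) = 116.56 → 117
B = 86 + 0.44 × (14 − 86) = 54.32 → 54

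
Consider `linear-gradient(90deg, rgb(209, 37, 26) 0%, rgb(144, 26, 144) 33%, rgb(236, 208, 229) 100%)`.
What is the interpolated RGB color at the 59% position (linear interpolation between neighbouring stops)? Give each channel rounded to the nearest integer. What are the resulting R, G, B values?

59% lies between the 33% and 100% stops, so the local fraction is t = (59 − 33)/(100 − 33) = 26/67 ≈ 0.3881.
R = 144 + 0.3881 × (236 − 144) = 179.705 → 180
G = 26 + 0.3881 × (208 − 26) = 96.634 → 97
B = 144 + 0.3881 × (229 − 144) = 176.988 → 177

(180, 97, 177)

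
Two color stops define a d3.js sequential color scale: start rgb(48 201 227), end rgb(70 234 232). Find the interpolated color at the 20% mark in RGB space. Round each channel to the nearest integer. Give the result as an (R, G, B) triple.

20% corresponds to t = 0.2.
R = 48 + 0.2 × (70 − 48) = 48 + 0.2 × 22 = 52.4 → 52
G = 201 + 0.2 × (234 − 201) = 201 + 0.2 × 33 = 207.6 → 208
B = 227 + 0.2 × (232 − 227) = 227 + 0.2 × 5 = 228 → 228
So the blended color is (52, 208, 228), about #34d0e4.

(52, 208, 228)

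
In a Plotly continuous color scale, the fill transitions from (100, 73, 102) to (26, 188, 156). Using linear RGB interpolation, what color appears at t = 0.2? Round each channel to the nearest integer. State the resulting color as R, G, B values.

R = 100 + 0.2 × (26 − 100) = 100 + 0.2 × -74 = 85.2 → 85
G = 73 + 0.2 × (188 − 73) = 73 + 0.2 × 115 = 96 → 96
B = 102 + 0.2 × (156 − 102) = 102 + 0.2 × 54 = 112.8 → 113

(85, 96, 113)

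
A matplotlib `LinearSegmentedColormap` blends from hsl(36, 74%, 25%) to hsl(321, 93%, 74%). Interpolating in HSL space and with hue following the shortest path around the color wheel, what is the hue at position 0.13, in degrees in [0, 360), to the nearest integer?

Hue: 321 − 36 = 285°, but |285| > 180 so the shorter arc goes the other way: Δh = 285 − 360 = -75°.
H = 36 + 0.13 × (-75) = 26.25 → 26°

26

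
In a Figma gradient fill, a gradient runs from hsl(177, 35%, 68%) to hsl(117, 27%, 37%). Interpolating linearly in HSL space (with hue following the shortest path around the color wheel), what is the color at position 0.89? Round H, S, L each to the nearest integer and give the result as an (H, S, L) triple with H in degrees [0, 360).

(124, 28, 40)

Hue arc: Δh = 117 − 177 = -60° (|Δh| ≤ 180, already the shorter path).
H = 177 + 0.89 × (-60) = 123.6 → 124°
S = 35 + 0.89 × (27 − 35) = 27.88 → 28%
L = 68 + 0.89 × (37 − 68) = 40.41 → 40%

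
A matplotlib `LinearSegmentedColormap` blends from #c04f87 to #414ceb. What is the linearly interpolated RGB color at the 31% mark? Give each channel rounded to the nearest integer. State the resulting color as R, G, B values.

(153, 78, 166)

#c04f87 → (192, 79, 135); #414ceb → (65, 76, 235).
31% corresponds to t = 0.31.
R = 192 + 0.31 × (65 − 192) = 192 + 0.31 × -127 = 152.63 → 153
G = 79 + 0.31 × (76 − 79) = 79 + 0.31 × -3 = 78.07 → 78
B = 135 + 0.31 × (235 − 135) = 135 + 0.31 × 100 = 166 → 166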